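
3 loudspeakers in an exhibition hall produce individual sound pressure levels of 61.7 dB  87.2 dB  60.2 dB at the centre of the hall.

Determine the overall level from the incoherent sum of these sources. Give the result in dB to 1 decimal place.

Converting to relative power and adding: 10^(61.7/10) + 10^(87.2/10) + 10^(60.2/10) = 5.273e+08.
L_total = 10·log₁₀(5.273e+08) = 87.2 dB.

87.2 dB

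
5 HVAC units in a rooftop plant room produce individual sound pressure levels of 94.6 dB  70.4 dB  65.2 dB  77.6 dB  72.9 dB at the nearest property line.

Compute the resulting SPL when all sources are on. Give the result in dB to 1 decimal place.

Σ 10^(Lᵢ/10) = 2.975e+09.
L_total = 10·log₁₀(2.975e+09) = 94.7 dB.

94.7 dB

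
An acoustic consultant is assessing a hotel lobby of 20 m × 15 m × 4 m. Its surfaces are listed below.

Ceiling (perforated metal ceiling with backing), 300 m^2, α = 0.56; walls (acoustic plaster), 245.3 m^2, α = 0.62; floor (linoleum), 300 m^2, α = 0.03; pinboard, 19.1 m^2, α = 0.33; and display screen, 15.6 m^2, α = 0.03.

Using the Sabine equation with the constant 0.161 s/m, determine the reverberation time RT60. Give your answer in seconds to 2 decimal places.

Equivalent absorption area: A = 300·0.56 + 245.3·0.62 + 300·0.03 + 19.1·0.33 + 15.6·0.03 = 335.857 m^2.
Volume V = 20 × 15 × 4 = 1200 m³.
T = 0.161 V/A = 0.161·1200/335.857 = 0.58 s.

0.58 seconds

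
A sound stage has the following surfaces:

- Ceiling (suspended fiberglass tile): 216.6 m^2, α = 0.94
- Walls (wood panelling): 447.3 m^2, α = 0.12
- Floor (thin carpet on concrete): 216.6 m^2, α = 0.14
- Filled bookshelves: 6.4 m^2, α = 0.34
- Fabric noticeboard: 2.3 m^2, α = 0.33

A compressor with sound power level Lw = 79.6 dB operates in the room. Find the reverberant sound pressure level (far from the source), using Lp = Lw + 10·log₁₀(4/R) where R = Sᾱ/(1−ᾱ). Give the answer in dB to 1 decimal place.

59.3 dB

Σ(Sᵢαᵢ) = 216.6×0.94 + 447.3×0.12 + 216.6×0.14 + 6.4×0.34 + 2.3×0.33 = 290.539; total area S = 889.2 m^2.
ᾱ = 290.539/889.2 = 0.3267; R = Sᾱ/(1−ᾱ) = 290.539/(1−0.3267) = 431.515 m^2.
Lp = 79.6 + 10·log₁₀(4/431.515) = 79.6 + (-20.33) = 59.3 dB.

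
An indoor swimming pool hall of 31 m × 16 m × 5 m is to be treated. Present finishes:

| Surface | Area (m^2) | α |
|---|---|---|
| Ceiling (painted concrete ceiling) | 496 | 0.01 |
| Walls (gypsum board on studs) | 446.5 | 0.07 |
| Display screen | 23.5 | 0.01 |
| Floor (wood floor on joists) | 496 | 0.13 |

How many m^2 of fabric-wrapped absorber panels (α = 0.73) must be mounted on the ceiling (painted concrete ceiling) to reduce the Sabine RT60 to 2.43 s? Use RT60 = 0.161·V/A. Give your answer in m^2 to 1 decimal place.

88.0

Summing Sᵢαᵢ: 4.960 + 31.255 + 0.235 + 64.480 → A₁ = 100.930 sabins.
Required A₂ = 0.161·2480/2.43 = 164.313 sabins.
ΔA needed = 164.313 − 100.930 = 63.383 sabins.
Each m^2 of panel replacing the ceiling (painted concrete ceiling) adds (0.73 − 0.01) = 0.72 sabins.
Panel area = 63.383 / 0.72 = 88.0 m^2.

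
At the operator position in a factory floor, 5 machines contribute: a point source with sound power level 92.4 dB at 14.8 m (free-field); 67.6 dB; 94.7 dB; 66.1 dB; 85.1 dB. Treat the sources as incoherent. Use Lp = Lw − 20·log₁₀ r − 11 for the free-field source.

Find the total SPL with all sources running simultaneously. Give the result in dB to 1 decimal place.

Source at 14.8 m: Lp = 92.4 − 20·log₁₀(14.8) − 11 = 58.0 dB.
Sum in the linear (power) domain: Σ 10^(Lᵢ/10) = 10^(58.0/10) + 10^(67.6/10) + 10^(94.7/10) + 10^(66.1/10) + 10^(85.1/10) = 3.285e+09.
L_total = 10·log₁₀(3.285e+09) = 95.2 dB.

95.2 dB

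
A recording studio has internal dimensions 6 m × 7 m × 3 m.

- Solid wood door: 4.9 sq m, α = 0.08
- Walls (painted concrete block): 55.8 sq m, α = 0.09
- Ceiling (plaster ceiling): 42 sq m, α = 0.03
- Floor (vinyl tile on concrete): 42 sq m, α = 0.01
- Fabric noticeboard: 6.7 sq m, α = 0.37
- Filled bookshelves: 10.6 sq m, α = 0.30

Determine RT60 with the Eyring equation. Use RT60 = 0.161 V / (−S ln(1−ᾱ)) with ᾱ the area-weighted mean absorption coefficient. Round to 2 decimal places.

Total surface area S = 4.9 + 55.8 + 42 + 42 + 6.7 + 10.6 = 162.0 sq m.
Σ(Sᵢαᵢ) = 4.9×0.08 + 55.8×0.09 + 42×0.03 + 42×0.01 + 6.7×0.37 + 10.6×0.30 = 12.753.
ᾱ = 12.753 / 162.0 = 0.0787.
−S·ln(1−ᾱ) = −162.0 × ln(1 − 0.0787) = 13.279.
V = 6 × 7 × 3 = 126 m³.
RT60 = 0.161 × 126 / 13.279 = 1.53 s.

1.53 sec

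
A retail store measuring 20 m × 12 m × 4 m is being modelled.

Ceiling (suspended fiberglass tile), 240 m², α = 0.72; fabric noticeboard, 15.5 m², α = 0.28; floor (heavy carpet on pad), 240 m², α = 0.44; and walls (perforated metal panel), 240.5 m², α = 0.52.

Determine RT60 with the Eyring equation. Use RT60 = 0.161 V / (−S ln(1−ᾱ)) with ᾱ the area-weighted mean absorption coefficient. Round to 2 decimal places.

0.26 s

Total surface area S = 240 + 15.5 + 240 + 240.5 = 736.0 m².
Σ(Sᵢαᵢ) = 240×0.72 + 15.5×0.28 + 240×0.44 + 240.5×0.52 = 407.800.
Mean coefficient ᾱ = A/S = 0.5541.
Eyring denominator: −S ln(1−ᾱ) = 594.438.
V = 20 × 12 × 4 = 960 m³.
RT60 = 0.161 × 960 / 594.438 = 0.26 s.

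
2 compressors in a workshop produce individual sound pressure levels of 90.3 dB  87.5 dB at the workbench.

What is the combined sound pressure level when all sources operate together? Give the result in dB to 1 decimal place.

92.1 dB

Converting to relative power and adding: 10^(90.3/10) + 10^(87.5/10) = 1.634e+09.
Back to dB: 10·log₁₀ Σ = 92.1 dB.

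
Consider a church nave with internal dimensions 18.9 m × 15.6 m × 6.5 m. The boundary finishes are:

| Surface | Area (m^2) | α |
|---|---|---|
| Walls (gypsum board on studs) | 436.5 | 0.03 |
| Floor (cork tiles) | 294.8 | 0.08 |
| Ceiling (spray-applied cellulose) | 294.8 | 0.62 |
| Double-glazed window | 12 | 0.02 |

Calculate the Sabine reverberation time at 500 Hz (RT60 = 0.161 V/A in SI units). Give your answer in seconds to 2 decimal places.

A = Σ Sᵢαᵢ = 436.5×0.03 + 294.8×0.08 + 294.8×0.62 + 12×0.02 = 219.695 sabins.
Volume V = 18.9 × 15.6 × 6.5 = 1916.46 m³.
Sabine: RT60 = 0.161 × 1916.46 / 219.695 = 1.40 s.

1.40 sec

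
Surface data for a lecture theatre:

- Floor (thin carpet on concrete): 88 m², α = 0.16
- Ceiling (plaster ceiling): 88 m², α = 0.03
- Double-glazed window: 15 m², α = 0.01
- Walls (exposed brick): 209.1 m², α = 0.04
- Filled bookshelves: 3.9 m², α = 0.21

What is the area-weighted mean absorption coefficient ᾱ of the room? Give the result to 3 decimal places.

Total surface area S = 404.0 m².
Σ(Sᵢαᵢ) = 88·0.16 + 88·0.03 + 15·0.01 + 209.1·0.04 + 3.9·0.21 = 26.053.
ᾱ = A/S = 0.064.

0.064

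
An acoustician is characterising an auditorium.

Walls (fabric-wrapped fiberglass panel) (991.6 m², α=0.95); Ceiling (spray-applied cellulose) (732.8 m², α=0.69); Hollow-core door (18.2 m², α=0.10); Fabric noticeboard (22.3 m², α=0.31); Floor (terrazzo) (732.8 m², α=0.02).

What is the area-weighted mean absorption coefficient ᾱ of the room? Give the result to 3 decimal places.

S = Σ Sᵢ = 991.6 + 732.8 + 18.2 + 22.3 + 732.8 = 2497.7 m².
A = 991.6×0.95 + 732.8×0.69 + 18.2×0.10 + 22.3×0.31 + 732.8×0.02 = 1471.041 sabins.
ᾱ = 1471.041 / 2497.7 = 0.589.

0.589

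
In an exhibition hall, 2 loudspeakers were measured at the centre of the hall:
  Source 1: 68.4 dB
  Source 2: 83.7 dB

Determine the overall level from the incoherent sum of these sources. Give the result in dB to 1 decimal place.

83.8 dB

Converting to relative power and adding: 10^(68.4/10) + 10^(83.7/10) = 2.413e+08.
Back to dB: 10·log₁₀ Σ = 83.8 dB.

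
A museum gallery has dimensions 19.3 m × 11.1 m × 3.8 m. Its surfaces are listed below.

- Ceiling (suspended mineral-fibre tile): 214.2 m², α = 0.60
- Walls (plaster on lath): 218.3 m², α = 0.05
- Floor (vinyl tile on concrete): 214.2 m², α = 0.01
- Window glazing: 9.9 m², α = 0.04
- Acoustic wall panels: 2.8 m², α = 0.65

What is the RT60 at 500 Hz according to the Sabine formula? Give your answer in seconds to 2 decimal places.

0.91 sec

A = Σ Sᵢαᵢ = 214.2·0.60 + 218.3·0.05 + 214.2·0.01 + 9.9·0.04 + 2.8·0.65 = 143.793 sabins.
V = 19.3·11.1·3.8 = 814.074 m³.
Sabine: RT60 = 0.161 × 814.074 / 143.793 = 0.91 s.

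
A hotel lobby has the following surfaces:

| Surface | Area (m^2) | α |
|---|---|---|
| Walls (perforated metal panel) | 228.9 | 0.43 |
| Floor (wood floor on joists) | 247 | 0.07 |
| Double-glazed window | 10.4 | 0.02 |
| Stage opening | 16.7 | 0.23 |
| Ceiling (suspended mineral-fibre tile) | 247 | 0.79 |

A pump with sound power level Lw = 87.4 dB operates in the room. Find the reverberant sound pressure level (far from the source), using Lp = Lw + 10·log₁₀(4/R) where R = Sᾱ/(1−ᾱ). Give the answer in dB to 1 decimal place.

A = 314.896 sabins; S = 750.0 m^2.
ᾱ = 0.4199, so room constant R = A/(1−ᾱ) = 542.831 m^2.
Lp = 87.4 + 10·log₁₀(4/542.831) = 87.4 + (-21.33) = 66.1 dB.

66.1 dB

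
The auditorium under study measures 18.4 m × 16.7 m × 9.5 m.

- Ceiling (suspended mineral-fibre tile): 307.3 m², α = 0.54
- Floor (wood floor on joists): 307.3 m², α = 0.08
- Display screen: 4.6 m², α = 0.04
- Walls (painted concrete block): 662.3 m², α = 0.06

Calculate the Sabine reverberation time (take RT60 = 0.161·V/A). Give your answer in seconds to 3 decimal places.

2.039 seconds

Summing Sᵢαᵢ: 165.942 + 24.584 + 0.184 + 39.738 → A = 230.448 sabins.
Room volume: 2919.16 m³.
T = 0.161 V/A = 0.161·2919.16/230.448 = 2.039 s.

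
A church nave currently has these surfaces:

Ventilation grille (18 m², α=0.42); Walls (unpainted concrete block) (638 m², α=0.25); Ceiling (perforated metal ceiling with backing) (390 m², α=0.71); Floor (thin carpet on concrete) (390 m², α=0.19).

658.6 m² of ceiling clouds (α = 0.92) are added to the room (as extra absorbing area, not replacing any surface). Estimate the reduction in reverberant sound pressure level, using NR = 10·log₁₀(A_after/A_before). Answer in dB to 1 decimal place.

Summing Sᵢαᵢ: 7.560 + 159.500 + 276.900 + 74.100 → A_before = 518.060 sabins.
Treatment contributes 658.6·0.92 = 605.912 sabins.
New total A_after = 1123.972 sabins.
NR = 10·log₁₀(1123.972/518.060) = 3.4 dB.

3.4 dB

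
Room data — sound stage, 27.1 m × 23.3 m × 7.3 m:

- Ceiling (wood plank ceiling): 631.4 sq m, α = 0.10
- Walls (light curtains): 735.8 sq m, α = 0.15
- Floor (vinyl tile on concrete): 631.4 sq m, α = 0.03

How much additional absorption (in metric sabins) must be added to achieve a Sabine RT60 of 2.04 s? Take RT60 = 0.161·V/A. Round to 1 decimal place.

171.3 sabins

A₁ = Σ Sᵢαᵢ = 631.4·0.10 + 735.8·0.15 + 631.4·0.03 = 192.452 sabins.
For T = 2.04 s, need A₂ = 0.161·V/T = 0.161·4609.439/2.04 = 363.784 sabins.
ΔA = A₂ − A₁ = 363.784 − 192.452 = 171.3 sabins.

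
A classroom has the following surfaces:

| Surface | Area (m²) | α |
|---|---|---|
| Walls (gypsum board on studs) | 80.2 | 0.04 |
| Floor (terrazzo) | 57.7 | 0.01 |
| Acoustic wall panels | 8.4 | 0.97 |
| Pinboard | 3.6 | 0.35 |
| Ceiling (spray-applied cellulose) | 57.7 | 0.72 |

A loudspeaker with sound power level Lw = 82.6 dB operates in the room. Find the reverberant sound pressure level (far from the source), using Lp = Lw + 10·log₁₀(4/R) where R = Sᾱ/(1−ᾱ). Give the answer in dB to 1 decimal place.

69.9 dB

Σ(Sᵢαᵢ) = 80.2×0.04 + 57.7×0.01 + 8.4×0.97 + 3.6×0.35 + 57.7×0.72 = 54.737; total area S = 207.6 m².
ᾱ = 54.737/207.6 = 0.2637; R = Sᾱ/(1−ᾱ) = 54.737/(1−0.2637) = 74.341 m².
Lp = Lw + 10 log₁₀(4/R) = 82.6 -12.69 = 69.9 dB.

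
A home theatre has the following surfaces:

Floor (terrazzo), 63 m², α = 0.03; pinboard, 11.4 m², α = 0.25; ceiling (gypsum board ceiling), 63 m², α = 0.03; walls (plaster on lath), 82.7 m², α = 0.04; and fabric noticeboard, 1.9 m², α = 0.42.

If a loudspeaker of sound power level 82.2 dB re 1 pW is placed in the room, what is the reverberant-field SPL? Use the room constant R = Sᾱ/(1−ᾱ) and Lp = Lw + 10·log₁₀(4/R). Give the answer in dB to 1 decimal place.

77.7 dB

Σ(Sᵢαᵢ) = 63·0.03 + 11.4·0.25 + 63·0.03 + 82.7·0.04 + 1.9·0.42 = 10.736; total area S = 222.0 m².
ᾱ = 0.0484, so room constant R = A/(1−ᾱ) = 11.282 m².
Lp = Lw + 10 log₁₀(4/R) = 82.2 -4.50 = 77.7 dB.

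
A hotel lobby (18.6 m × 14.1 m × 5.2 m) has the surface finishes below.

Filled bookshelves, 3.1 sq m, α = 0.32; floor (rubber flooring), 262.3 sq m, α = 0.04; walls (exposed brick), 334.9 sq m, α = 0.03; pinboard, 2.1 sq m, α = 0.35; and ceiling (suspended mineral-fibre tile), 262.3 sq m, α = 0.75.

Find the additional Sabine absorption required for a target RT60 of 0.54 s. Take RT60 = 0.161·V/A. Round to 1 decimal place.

Total absorption A₁ = 3.1*0.32 + 262.3*0.04 + 334.9*0.03 + 2.1*0.35 + 262.3*0.75
  = 0.992 + 10.492 + 10.047 + 0.735 + 196.725 = 218.991 sq m sabins.
For T = 0.54 s, need A₂ = 0.161·V/T = 0.161·1363.752/0.54 = 406.600 sabins.
ΔA = A₂ − A₁ = 406.600 − 218.991 = 187.6 sabins.

187.6 sabins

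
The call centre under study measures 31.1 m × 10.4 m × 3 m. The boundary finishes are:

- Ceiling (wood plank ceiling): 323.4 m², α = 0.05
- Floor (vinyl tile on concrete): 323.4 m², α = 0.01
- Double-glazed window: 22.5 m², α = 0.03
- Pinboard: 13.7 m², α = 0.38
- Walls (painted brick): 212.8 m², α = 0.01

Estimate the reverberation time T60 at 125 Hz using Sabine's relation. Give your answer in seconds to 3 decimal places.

5.699 s

Total absorption A = 323.4·0.05 + 323.4·0.01 + 22.5·0.03 + 13.7·0.38 + 212.8·0.01
  = 16.170 + 3.234 + 0.675 + 5.206 + 2.128 = 27.413 m² sabins.
V = 31.1·10.4·3 = 970.32 m³.
RT60 = 0.161 · V / A = 0.161 × 970.32 / 27.413 = 5.699 s.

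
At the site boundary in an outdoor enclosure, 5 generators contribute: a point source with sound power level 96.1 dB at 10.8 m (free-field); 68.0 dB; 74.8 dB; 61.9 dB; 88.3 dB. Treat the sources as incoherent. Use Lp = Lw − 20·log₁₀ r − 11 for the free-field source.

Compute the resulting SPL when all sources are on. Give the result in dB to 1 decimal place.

Source at 10.8 m: Lp = 96.1 − 20·log₁₀(10.8) − 11 = 64.4 dB.
Sum in the linear (power) domain: Σ 10^(Lᵢ/10) = 10^(64.4/10) + 10^(68.0/10) + 10^(74.8/10) + 10^(61.9/10) + 10^(88.3/10) = 7.169e+08.
Combined level = 10 log₁₀(7.169e+08) = 88.6 dB.

88.6 dB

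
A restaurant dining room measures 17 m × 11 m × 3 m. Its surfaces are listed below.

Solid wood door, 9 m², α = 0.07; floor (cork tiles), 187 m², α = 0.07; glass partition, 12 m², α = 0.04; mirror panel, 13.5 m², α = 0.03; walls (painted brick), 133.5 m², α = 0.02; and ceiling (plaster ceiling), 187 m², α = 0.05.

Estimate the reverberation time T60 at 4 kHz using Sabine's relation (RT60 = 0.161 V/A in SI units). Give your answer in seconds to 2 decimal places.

3.39 s

Summing Sᵢαᵢ: 0.630 + 13.090 + 0.480 + 0.405 + 2.670 + 9.350 → A = 26.625 sabins.
Room volume: 561 m³.
T = 0.161 V/A = 0.161·561/26.625 = 3.39 s.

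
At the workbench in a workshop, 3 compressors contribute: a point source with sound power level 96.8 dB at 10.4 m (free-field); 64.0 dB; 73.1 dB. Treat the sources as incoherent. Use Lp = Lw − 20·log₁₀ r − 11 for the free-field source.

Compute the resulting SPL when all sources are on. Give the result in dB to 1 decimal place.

Source at 10.4 m: Lp = 96.8 − 20·log₁₀(10.4) − 11 = 65.5 dB.
Sum in the linear (power) domain: Σ 10^(Lᵢ/10) = 10^(65.5/10) + 10^(64.0/10) + 10^(73.1/10) = 2.648e+07.
Back to dB: 10·log₁₀ Σ = 74.2 dB.

74.2 dB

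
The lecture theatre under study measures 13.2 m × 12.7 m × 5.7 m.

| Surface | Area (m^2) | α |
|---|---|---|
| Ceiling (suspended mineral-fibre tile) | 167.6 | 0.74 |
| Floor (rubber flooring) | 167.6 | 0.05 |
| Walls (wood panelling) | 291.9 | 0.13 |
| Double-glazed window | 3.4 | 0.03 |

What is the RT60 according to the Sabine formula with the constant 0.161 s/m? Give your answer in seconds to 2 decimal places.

Total absorption A = 167.6·0.74 + 167.6·0.05 + 291.9·0.13 + 3.4·0.03
  = 124.024 + 8.380 + 37.947 + 0.102 = 170.453 m^2 sabins.
Volume V = 13.2 × 12.7 × 5.7 = 955.548 m³.
T = 0.161 V/A = 0.161·955.548/170.453 = 0.90 s.

0.90 s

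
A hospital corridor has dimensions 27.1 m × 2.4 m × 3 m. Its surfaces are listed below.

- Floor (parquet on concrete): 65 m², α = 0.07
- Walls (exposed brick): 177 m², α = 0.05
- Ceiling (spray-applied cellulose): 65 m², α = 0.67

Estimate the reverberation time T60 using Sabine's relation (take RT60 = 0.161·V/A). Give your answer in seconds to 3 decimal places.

0.552 seconds

Total absorption A = 65·0.07 + 177·0.05 + 65·0.67
  = 4.550 + 8.850 + 43.550 = 56.950 m² sabins.
Volume V = 27.1 × 2.4 × 3 = 195.12 m³.
RT60 = 0.161 · V / A = 0.161 × 195.12 / 56.950 = 0.552 s.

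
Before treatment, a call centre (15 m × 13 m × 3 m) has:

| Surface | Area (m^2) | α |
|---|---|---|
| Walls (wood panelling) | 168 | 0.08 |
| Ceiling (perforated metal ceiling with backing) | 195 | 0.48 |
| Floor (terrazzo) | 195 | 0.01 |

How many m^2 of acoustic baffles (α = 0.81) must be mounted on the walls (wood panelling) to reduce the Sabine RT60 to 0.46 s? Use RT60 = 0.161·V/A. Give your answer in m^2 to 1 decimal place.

131.2

Equivalent absorption area: A₁ = 168×0.08 + 195×0.48 + 195×0.01 = 108.990 m^2.
Required A₂ = 0.161·585/0.46 = 204.750 sabins.
Absorption to add: 204.750 − 108.990 = 95.760 sabins.
Each m^2 of panel replacing the walls (wood panelling) adds (0.81 − 0.08) = 0.73 sabins.
Panel area = 95.760 / 0.73 = 131.2 m^2.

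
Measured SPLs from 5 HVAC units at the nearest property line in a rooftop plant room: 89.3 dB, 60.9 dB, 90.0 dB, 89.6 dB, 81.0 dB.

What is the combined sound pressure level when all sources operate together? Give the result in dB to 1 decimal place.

94.6 dB

Sum in the linear (power) domain: Σ 10^(Lᵢ/10) = 10^(89.3/10) + 10^(60.9/10) + 10^(90.0/10) + 10^(89.6/10) + 10^(81.0/10) = 2.89e+09.
Back to dB: 10·log₁₀ Σ = 94.6 dB.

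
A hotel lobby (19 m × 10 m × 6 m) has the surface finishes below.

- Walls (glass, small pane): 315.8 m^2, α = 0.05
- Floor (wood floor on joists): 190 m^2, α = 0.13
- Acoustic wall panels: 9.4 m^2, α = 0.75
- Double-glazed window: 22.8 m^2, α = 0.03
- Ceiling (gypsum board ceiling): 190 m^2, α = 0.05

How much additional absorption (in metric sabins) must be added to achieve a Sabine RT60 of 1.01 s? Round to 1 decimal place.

124.0 sabins

Summing Sᵢαᵢ: 15.790 + 24.700 + 7.050 + 0.684 + 9.500 → A₁ = 57.724 sabins.
For T = 1.01 s, need A₂ = 0.161·V/T = 0.161·1140/1.01 = 181.723 sabins.
Shortfall: 181.723 − 57.724 = 124.0 sabins.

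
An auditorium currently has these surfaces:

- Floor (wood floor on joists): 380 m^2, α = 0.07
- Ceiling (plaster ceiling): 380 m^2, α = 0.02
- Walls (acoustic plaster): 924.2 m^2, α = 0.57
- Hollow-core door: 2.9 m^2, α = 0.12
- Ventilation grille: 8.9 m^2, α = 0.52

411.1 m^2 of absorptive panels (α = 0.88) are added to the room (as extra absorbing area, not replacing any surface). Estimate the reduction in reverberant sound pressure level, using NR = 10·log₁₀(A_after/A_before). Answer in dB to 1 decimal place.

Equivalent absorption area: A_before = 380×0.07 + 380×0.02 + 924.2×0.57 + 2.9×0.12 + 8.9×0.52 = 565.970 m^2.
Added absorption = 411.1 × 0.88 = 361.768 sabins.
New total A_after = 927.738 sabins.
Reduction = 10 log₁₀(A_after/A_before) = 10 log₁₀(1.6392) = 2.1 dB.

2.1 dB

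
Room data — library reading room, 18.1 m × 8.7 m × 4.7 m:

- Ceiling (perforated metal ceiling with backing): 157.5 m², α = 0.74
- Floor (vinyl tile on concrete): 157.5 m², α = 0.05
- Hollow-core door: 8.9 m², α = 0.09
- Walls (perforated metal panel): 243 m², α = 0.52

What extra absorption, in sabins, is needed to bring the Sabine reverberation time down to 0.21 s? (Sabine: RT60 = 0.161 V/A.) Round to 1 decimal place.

315.8 sabins

Summing Sᵢαᵢ: 116.550 + 7.875 + 0.801 + 126.360 → A₁ = 251.586 sabins.
For T = 0.21 s, need A₂ = 0.161·V/T = 0.161·740.109/0.21 = 567.417 sabins.
ΔA = A₂ − A₁ = 567.417 − 251.586 = 315.8 sabins.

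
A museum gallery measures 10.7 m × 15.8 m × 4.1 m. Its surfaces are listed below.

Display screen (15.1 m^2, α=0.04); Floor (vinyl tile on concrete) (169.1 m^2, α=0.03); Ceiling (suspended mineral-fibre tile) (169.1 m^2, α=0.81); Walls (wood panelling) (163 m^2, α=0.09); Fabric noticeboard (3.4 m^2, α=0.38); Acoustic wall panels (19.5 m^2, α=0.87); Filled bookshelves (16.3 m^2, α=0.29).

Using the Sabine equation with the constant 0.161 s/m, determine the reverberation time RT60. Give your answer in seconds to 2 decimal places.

0.62 seconds

A = Σ Sᵢαᵢ = 15.1·0.04 + 169.1·0.03 + 169.1·0.81 + 163·0.09 + 3.4·0.38 + 19.5·0.87 + 16.3·0.29 = 180.302 sabins.
Volume V = 10.7 × 15.8 × 4.1 = 693.146 m³.
RT60 = 0.161 · V / A = 0.161 × 693.146 / 180.302 = 0.62 s.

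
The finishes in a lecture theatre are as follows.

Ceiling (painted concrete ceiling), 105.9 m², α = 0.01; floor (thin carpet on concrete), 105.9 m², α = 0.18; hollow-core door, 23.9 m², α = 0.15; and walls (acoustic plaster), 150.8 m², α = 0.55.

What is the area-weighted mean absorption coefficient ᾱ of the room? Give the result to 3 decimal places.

0.276

S = Σ Sᵢ = 105.9 + 105.9 + 23.9 + 150.8 = 386.5 m².
Weighted sum Σ Sα = 106.646.
ᾱ = A/S = 0.276.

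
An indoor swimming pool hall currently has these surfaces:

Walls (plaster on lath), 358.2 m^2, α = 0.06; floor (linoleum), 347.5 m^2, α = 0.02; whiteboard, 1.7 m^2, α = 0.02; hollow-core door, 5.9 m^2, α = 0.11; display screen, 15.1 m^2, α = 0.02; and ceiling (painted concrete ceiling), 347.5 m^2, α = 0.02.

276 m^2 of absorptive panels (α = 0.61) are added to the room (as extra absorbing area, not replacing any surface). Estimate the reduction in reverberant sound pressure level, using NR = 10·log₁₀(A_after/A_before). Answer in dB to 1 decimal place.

7.5 dB

Equivalent absorption area: A_before = 358.2*0.06 + 347.5*0.02 + 1.7*0.02 + 5.9*0.11 + 15.1*0.02 + 347.5*0.02 = 36.377 m^2.
Treatment contributes 276·0.61 = 168.360 sabins.
New total A_after = 204.737 sabins.
NR = 10·log₁₀(204.737/36.377) = 7.5 dB.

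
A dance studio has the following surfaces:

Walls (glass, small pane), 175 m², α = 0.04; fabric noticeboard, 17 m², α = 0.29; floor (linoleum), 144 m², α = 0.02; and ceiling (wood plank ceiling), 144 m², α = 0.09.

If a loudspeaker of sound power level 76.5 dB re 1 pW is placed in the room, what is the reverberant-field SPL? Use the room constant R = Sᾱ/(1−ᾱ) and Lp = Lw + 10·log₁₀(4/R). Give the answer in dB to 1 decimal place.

67.8 dB

A = 27.770 sabins; S = 480.0 m².
ᾱ = 27.770/480.0 = 0.0579; R = Sᾱ/(1−ᾱ) = 27.770/(1−0.0579) = 29.477 m².
Lp = 76.5 + 10·log₁₀(4/29.477) = 76.5 + (-8.67) = 67.8 dB.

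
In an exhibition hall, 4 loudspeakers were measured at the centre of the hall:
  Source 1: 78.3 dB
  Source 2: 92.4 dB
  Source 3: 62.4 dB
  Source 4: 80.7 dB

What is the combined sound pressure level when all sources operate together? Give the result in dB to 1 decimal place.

92.8 dB

Converting to relative power and adding: 10^(78.3/10) + 10^(92.4/10) + 10^(62.4/10) + 10^(80.7/10) = 1.925e+09.
Combined level = 10 log₁₀(1.925e+09) = 92.8 dB.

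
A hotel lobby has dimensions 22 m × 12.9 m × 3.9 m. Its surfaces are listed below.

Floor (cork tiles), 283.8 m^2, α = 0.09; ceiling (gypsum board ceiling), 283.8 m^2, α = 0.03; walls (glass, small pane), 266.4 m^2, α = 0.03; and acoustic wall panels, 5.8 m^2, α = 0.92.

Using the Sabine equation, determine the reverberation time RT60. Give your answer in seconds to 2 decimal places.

3.76 seconds

Summing Sᵢαᵢ: 25.542 + 8.514 + 7.992 + 5.336 → A = 47.384 sabins.
Volume V = 22 × 12.9 × 3.9 = 1106.82 m³.
T = 0.161 V/A = 0.161·1106.82/47.384 = 3.76 s.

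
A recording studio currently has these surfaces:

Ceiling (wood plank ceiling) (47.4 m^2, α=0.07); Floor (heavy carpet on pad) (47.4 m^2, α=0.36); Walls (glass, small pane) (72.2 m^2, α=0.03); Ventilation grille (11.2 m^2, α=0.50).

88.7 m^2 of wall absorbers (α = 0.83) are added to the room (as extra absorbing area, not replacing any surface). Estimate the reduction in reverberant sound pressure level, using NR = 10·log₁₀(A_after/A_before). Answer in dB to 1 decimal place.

Total absorption A_before = 47.4·0.07 + 47.4·0.36 + 72.2·0.03 + 11.2·0.50
  = 3.318 + 17.064 + 2.166 + 5.600 = 28.148 m^2 sabins.
Added absorption = 88.7 × 0.83 = 73.621 sabins.
A_after = 28.148 + 73.621 = 101.769 sabins.
NR = 10·log₁₀(101.769/28.148) = 5.6 dB.

5.6 dB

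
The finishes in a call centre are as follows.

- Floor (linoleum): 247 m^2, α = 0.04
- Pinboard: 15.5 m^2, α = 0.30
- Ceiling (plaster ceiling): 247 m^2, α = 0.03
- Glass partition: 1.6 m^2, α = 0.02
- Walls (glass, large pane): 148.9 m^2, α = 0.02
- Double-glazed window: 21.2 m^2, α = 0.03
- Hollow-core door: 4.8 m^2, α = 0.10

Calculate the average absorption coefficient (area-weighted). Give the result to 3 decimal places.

S = Σ Sᵢ = 247 + 15.5 + 247 + 1.6 + 148.9 + 21.2 + 4.8 = 686.0 m^2.
Σ(Sᵢαᵢ) = 247×0.04 + 15.5×0.30 + 247×0.03 + 1.6×0.02 + 148.9×0.02 + 21.2×0.03 + 4.8×0.10 = 26.066.
ᾱ = 26.066 / 686.0 = 0.038.

0.038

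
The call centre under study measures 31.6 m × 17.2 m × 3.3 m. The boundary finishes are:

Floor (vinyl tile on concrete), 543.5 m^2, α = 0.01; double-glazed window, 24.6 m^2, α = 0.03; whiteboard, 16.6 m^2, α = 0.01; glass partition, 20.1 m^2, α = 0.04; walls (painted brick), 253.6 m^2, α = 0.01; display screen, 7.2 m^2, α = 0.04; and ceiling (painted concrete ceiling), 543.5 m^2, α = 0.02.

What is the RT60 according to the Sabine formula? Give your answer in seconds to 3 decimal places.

13.859 seconds

Equivalent absorption area: A = 543.5·0.01 + 24.6·0.03 + 16.6·0.01 + 20.1·0.04 + 253.6·0.01 + 7.2·0.04 + 543.5·0.02 = 20.837 m^2.
Room volume: 1793.616 m³.
T = 0.161 V/A = 0.161·1793.616/20.837 = 13.859 s.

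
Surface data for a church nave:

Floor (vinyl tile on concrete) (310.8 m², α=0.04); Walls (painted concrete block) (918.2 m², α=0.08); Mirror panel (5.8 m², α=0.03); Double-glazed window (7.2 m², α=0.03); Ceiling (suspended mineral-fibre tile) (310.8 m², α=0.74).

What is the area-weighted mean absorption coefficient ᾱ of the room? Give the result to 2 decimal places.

S = Σ Sᵢ = 310.8 + 918.2 + 5.8 + 7.2 + 310.8 = 1552.8 m².
Σ(Sᵢαᵢ) = 310.8*0.04 + 918.2*0.08 + 5.8*0.03 + 7.2*0.03 + 310.8*0.74 = 316.270.
ᾱ = 316.270 / 1552.8 = 0.20.

0.20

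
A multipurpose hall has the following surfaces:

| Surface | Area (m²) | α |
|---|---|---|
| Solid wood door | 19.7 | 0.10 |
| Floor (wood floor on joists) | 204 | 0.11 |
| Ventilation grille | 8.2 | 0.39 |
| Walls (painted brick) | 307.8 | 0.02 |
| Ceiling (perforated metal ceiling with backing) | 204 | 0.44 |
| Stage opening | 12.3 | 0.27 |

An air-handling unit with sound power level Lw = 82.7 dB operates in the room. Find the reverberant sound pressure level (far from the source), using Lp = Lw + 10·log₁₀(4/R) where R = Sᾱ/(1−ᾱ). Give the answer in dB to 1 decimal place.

66.9 dB

Σ(Sᵢαᵢ) = 19.7·0.10 + 204·0.11 + 8.2·0.39 + 307.8·0.02 + 204·0.44 + 12.3·0.27 = 126.845; total area S = 756.0 m².
ᾱ = 126.845/756.0 = 0.1678; R = Sᾱ/(1−ᾱ) = 126.845/(1−0.1678) = 152.421 m².
Lp = 82.7 + 10·log₁₀(4/152.421) = 82.7 + (-15.81) = 66.9 dB.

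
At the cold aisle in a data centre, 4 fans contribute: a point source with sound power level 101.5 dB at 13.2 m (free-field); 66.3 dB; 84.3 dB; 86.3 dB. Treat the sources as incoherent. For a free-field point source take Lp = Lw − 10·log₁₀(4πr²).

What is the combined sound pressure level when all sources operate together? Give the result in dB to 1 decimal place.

Source at 13.2 m: Lp = 101.5 − 10·log₁₀(4π·13.2²) = 101.5 − 10·log₁₀(2189.564) = 68.1 dB.
Sum in the linear (power) domain: Σ 10^(Lᵢ/10) = 10^(68.1/10) + 10^(66.3/10) + 10^(84.3/10) + 10^(86.3/10) = 7.065e+08.
L_total = 10·log₁₀(7.065e+08) = 88.5 dB.

88.5 dB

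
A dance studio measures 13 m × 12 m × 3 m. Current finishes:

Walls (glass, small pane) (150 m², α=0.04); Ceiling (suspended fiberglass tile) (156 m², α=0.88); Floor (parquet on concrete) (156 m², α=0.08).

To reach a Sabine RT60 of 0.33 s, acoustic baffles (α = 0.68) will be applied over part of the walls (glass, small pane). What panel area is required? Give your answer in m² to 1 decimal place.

Equivalent absorption area: A₁ = 150·0.04 + 156·0.88 + 156·0.08 = 155.760 m².
Required A₂ = 0.161·468/0.33 = 228.327 sabins.
Absorption to add: 228.327 − 155.760 = 72.567 sabins.
Each m² of panel replacing the walls (glass, small pane) adds (0.68 − 0.04) = 0.64 sabins.
Area = ΔA/Δα = 72.567/0.64 = 113.4 m².

113.4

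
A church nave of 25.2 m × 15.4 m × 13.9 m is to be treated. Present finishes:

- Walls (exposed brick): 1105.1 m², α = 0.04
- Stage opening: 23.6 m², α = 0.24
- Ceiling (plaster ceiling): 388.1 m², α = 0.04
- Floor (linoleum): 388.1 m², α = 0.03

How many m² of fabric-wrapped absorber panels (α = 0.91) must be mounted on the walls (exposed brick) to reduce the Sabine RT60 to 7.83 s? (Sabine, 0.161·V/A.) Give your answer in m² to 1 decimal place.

38.9

Total absorption A₁ = 1105.1*0.04 + 23.6*0.24 + 388.1*0.04 + 388.1*0.03
  = 44.204 + 5.664 + 15.524 + 11.643 = 77.035 m² sabins.
Required A₂ = 0.161·5394.312/7.83 = 110.918 sabins.
ΔA needed = 110.918 − 77.035 = 33.883 sabins.
Net gain per m²: Δα = 0.91 − 0.04 = 0.87.
Panel area = 33.883 / 0.87 = 38.9 m².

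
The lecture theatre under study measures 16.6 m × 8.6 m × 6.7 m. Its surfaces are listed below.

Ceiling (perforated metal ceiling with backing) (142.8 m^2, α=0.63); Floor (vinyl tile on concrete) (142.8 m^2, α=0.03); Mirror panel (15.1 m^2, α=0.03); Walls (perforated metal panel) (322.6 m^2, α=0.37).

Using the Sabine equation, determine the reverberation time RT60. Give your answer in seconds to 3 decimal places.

0.719 s

Total absorption A = 142.8·0.63 + 142.8·0.03 + 15.1·0.03 + 322.6·0.37
  = 89.964 + 4.284 + 0.453 + 119.362 = 214.063 m^2 sabins.
Volume V = 16.6 × 8.6 × 6.7 = 956.492 m³.
Sabine: RT60 = 0.161 × 956.492 / 214.063 = 0.719 s.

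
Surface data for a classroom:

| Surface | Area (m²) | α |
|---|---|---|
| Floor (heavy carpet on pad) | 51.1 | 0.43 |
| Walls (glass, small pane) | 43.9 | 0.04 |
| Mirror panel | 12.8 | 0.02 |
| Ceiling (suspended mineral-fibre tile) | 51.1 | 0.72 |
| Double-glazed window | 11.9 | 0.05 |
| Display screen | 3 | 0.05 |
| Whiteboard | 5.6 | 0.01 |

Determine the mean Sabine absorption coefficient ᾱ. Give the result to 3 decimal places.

0.343

S = Σ Sᵢ = 51.1 + 43.9 + 12.8 + 51.1 + 11.9 + 3 + 5.6 = 179.4 m².
Weighted sum Σ Sα = 61.578.
ᾱ = 61.578 / 179.4 = 0.343.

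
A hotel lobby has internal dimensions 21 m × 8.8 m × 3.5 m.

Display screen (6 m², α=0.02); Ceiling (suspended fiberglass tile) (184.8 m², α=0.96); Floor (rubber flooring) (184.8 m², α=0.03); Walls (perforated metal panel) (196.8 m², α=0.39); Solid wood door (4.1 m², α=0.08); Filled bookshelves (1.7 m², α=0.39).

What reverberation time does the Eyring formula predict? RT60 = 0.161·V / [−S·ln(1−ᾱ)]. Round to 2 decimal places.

S = Σ Sᵢ = 578.2 m².
Absorption A = 6×0.02 + 184.8×0.96 + 184.8×0.03 + 196.8×0.39 + 4.1×0.08 + 1.7×0.39 = 260.815 sabins.
Mean coefficient ᾱ = A/S = 0.4511.
Eyring denominator: −S ln(1−ᾱ) = 346.827.
V = 21 × 8.8 × 3.5 = 646.8 m³.
T = 0.161·V/[−S·ln(1−ᾱ)] = 0.161·646.8/346.827 = 0.30 s.

0.30 s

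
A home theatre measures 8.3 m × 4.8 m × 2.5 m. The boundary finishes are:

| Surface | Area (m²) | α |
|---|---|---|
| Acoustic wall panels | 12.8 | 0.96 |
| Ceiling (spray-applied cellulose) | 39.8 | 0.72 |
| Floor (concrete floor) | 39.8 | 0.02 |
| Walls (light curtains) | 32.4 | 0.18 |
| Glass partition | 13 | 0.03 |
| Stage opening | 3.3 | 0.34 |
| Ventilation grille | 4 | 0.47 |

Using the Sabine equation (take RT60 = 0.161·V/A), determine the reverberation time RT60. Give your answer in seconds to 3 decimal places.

Equivalent absorption area: A = 12.8*0.96 + 39.8*0.72 + 39.8*0.02 + 32.4*0.18 + 13*0.03 + 3.3*0.34 + 4*0.47 = 50.964 m².
Room volume: 99.6 m³.
RT60 = 0.161 · V / A = 0.161 × 99.6 / 50.964 = 0.315 s.

0.315 s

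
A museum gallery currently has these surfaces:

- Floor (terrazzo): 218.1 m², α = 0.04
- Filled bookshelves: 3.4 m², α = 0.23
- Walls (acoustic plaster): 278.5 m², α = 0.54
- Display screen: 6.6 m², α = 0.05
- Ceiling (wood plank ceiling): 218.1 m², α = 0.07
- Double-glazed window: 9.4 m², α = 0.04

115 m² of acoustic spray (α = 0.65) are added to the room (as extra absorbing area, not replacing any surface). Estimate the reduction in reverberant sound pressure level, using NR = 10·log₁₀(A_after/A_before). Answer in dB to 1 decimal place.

Summing Sᵢαᵢ: 8.724 + 0.782 + 150.390 + 0.330 + 15.267 + 0.376 → A_before = 175.869 sabins.
Added absorption = 115 × 0.65 = 74.750 sabins.
A_after = 175.869 + 74.750 = 250.619 sabins.
NR = 10·log₁₀(250.619/175.869) = 1.5 dB.

1.5 dB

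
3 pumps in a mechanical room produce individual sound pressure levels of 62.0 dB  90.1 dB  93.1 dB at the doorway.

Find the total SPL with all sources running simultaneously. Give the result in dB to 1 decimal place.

Σ 10^(Lᵢ/10) = 3.067e+09.
L_total = 10·log₁₀(3.067e+09) = 94.9 dB.

94.9 dB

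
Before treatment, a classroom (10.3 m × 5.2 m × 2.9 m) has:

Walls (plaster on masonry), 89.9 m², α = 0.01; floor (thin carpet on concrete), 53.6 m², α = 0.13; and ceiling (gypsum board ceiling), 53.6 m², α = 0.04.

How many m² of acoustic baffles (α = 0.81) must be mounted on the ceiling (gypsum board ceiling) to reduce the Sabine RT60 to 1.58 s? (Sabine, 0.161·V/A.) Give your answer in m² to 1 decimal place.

Total absorption A₁ = 89.9*0.01 + 53.6*0.13 + 53.6*0.04
  = 0.899 + 6.968 + 2.144 = 10.011 m² sabins.
V = 155.324 m³. Target absorption A₂ = 0.161 × 155.324 / 1.58 = 15.827 sabins.
Absorption to add: 15.827 − 10.011 = 5.816 sabins.
Each m² of panel replacing the ceiling (gypsum board ceiling) adds (0.81 − 0.04) = 0.77 sabins.
Area = ΔA/Δα = 5.816/0.77 = 7.6 m².

7.6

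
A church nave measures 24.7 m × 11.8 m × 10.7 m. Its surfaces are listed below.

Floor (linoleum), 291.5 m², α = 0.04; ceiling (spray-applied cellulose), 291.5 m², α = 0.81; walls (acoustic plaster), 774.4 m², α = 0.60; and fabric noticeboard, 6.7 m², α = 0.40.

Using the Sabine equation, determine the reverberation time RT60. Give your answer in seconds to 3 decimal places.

A = Σ Sᵢαᵢ = 291.5×0.04 + 291.5×0.81 + 774.4×0.60 + 6.7×0.40 = 715.095 sabins.
V = 24.7·11.8·10.7 = 3118.622 m³.
T = 0.161 V/A = 0.161·3118.622/715.095 = 0.702 s.

0.702 s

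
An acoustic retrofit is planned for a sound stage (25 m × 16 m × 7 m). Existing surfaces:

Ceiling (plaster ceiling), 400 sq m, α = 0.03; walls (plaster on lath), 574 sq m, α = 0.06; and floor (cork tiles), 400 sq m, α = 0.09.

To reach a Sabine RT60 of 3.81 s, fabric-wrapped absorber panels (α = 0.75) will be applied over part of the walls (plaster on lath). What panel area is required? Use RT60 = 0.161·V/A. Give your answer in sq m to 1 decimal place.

Equivalent absorption area: A₁ = 400·0.03 + 574·0.06 + 400·0.09 = 82.440 sq m.
Required A₂ = 0.161·2800/3.81 = 118.320 sabins.
ΔA needed = 118.320 − 82.440 = 35.880 sabins.
Each sq m of panel replacing the walls (plaster on lath) adds (0.75 − 0.06) = 0.69 sabins.
Area = ΔA/Δα = 35.880/0.69 = 52.0 sq m.

52.0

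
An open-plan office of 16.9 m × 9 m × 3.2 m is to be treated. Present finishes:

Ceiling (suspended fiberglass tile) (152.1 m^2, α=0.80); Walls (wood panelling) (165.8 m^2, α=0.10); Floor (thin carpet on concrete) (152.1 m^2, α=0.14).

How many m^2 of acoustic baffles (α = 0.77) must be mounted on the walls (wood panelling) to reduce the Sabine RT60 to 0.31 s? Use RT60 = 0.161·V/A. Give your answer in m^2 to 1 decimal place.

139.1

A₁ = Σ Sᵢαᵢ = 152.1*0.80 + 165.8*0.10 + 152.1*0.14 = 159.554 sabins.
V = 486.72 m³. Target absorption A₂ = 0.161 × 486.72 / 0.31 = 252.780 sabins.
ΔA needed = 252.780 − 159.554 = 93.226 sabins.
Net gain per m^2: Δα = 0.77 − 0.10 = 0.67.
Area = ΔA/Δα = 93.226/0.67 = 139.1 m^2.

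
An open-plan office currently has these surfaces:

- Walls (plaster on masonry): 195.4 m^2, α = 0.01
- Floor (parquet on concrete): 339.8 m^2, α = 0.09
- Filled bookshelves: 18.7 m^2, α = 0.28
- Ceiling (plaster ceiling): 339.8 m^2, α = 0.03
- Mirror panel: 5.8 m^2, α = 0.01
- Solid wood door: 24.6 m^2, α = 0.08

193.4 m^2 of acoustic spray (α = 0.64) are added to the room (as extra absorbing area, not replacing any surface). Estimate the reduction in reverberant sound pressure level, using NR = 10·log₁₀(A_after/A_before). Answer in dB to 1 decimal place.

Total absorption A_before = 195.4·0.01 + 339.8·0.09 + 18.7·0.28 + 339.8·0.03 + 5.8·0.01 + 24.6·0.08
  = 1.954 + 30.582 + 5.236 + 10.194 + 0.058 + 1.968 = 49.992 m^2 sabins.
Treatment contributes 193.4·0.64 = 123.776 sabins.
A_after = 49.992 + 123.776 = 173.768 sabins.
Reduction = 10 log₁₀(A_after/A_before) = 10 log₁₀(3.4759) = 5.4 dB.

5.4 dB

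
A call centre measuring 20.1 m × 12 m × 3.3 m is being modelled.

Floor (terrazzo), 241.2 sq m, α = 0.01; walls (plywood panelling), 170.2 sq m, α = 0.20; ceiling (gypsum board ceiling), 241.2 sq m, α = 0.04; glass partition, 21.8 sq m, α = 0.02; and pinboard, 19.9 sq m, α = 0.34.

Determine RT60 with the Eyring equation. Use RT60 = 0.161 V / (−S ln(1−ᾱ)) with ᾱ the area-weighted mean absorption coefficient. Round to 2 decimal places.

2.31 s

S = Σ Sᵢ = 694.3 sq m.
Absorption A = 241.2·0.01 + 170.2·0.20 + 241.2·0.04 + 21.8·0.02 + 19.9·0.34 = 53.302 sabins.
Mean coefficient ᾱ = A/S = 0.0768.
Eyring denominator: −S ln(1−ᾱ) = 55.481.
V = 20.1 × 12 × 3.3 = 795.96 m³.
RT60 = 0.161 × 795.96 / 55.481 = 2.31 s.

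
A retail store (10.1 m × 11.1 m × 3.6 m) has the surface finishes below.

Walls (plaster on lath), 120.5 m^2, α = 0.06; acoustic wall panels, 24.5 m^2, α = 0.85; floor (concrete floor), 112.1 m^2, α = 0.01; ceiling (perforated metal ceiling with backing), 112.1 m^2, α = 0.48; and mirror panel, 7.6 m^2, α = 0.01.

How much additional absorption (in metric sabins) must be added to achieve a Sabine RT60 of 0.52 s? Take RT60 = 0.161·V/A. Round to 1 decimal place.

41.9 sabins

A₁ = Σ Sᵢαᵢ = 120.5×0.06 + 24.5×0.85 + 112.1×0.01 + 112.1×0.48 + 7.6×0.01 = 83.060 sabins.
Target A₂ = 0.161·403.596/0.52 = 124.960 sabins (V = 403.596 m³).
Shortfall: 124.960 − 83.060 = 41.9 sabins.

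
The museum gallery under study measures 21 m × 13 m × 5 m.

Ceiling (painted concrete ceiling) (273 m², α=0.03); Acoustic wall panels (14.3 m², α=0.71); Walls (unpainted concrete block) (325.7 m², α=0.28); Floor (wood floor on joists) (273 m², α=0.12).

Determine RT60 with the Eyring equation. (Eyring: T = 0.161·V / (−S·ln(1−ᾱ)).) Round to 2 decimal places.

1.42 seconds

Total surface area S = 273 + 14.3 + 325.7 + 273 = 886.0 m².
Absorption A = 273·0.03 + 14.3·0.71 + 325.7·0.28 + 273·0.12 = 142.299 sabins.
ᾱ = 142.299 / 886.0 = 0.1606.
−S·ln(1−ᾱ) = −886.0 × ln(1 − 0.1606) = 155.110.
V = 21 × 13 × 5 = 1365 m³.
T = 0.161·V/[−S·ln(1−ᾱ)] = 0.161·1365/155.110 = 1.42 s.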